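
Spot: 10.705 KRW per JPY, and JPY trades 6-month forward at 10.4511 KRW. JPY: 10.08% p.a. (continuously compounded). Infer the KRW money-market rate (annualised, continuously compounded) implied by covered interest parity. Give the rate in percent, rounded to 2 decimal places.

5.28%

T = 6/12 years.
F/S = 10.4511/10.705 = 0.9762821 = (growth of KRW) / (growth of JPY).
JPY growth factor: e^(0.1008×6/12) = 1.0516917.
That pins the KRW growth at 1.0267478.
Take logs: ln 1.0267478 / (6/12) = 0.052793, so 5.28%.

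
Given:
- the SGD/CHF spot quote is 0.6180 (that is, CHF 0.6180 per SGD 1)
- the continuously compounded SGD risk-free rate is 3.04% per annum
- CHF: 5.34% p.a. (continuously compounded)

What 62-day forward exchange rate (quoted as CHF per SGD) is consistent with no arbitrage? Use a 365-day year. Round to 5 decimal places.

T = 62/365 years.
Growth of 1 CHF over T: e^(0.0534×62/365) = 1.0091119.
SGD growth factor: e^(0.0304×62/365) = 1.0051772.
Forward (CHF per SGD) = 0.618 × 1.0091119 / 1.0051772 = 0.6204191.

0.62042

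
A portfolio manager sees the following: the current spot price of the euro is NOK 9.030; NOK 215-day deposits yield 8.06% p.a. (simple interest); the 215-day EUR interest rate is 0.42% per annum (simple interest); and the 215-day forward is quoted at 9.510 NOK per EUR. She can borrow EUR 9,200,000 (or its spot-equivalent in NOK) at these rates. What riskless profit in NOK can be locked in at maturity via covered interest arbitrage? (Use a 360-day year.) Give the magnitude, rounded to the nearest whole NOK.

NOK 636,504

T = 215/360 years.
Invest the EUR and cover forward: 9,200,000 × 1.0025083333 × 9.510 = NOK 87,711,459.10.
Convert at spot and invest in NOK: 9,200,000 × 9.030 × 1.0481361111 = NOK 87,074,955.57.
The quoted forward overvalues EUR, so borrow NOK, buy EUR at spot, deposit the EUR at 0.42%, and sell the proceeds forward at 9.510.
Profit = 87,711,459.10 − 87,074,955.57 = NOK 636,504.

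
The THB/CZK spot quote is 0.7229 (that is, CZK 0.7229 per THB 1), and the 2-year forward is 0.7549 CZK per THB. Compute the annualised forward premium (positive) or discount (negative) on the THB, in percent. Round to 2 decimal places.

+2.21%

T = 2 years.
THB trades forward at +4.42662% vs spot over the period.
Annualise by dividing by T: 0.0442662 / 2 = 0.022133 → 2.21%.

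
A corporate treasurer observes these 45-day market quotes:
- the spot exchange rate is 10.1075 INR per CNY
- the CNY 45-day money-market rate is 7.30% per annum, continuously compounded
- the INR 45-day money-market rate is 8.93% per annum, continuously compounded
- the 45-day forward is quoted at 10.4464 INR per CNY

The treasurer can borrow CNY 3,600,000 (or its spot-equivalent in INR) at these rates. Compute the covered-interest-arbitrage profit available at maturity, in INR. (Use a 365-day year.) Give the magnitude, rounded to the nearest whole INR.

INR 1,157,212

T = 45/365 years.
Route A — deposit CNY, sell forward: 3,600,000 × 1.0090406218 × 10.4464 = INR 37,947,031.03.
Route B — convert at spot, deposit INR: 3,600,000 × 10.1075 × 1.0110704176 = INR 36,789,819.29.
The quoted forward overvalues CNY, so borrow INR, buy CNY at spot, deposit the CNY at 7.30%, and sell the proceeds forward at 10.4464.
Arbitrage profit = |37,947,031.03 − 36,789,819.29| = INR 1,157,212.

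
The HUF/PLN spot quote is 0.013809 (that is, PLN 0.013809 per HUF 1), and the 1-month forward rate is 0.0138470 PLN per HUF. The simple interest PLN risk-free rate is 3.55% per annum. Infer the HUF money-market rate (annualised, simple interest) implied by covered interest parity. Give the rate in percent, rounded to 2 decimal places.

0.25%

T = 1/12 years.
F/S = 0.013847/0.013809 = 1.0027518 = (growth of PLN) / (growth of HUF).
PLN growth factor: 1 + 0.0355×1/12 = 1.0029583.
Hence g_HUF = 1.0002059.
(1.0002059 − 1)/T = 0.002471, i.e. 0.25%.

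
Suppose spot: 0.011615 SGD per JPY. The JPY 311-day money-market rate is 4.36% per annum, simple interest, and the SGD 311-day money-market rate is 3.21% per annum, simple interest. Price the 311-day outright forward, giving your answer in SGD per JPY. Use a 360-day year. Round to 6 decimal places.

T = 311/360 years.
Growth of 1 SGD over T: 1 + 0.0321×311/360 = 1.0277308.
JPY accumulates by 1 + 0.0436×311/360 = 1.0376656.
Forward (SGD per JPY) = 0.011615 × 1.0277308 / 1.0376656 = 0.01150380.

0.011504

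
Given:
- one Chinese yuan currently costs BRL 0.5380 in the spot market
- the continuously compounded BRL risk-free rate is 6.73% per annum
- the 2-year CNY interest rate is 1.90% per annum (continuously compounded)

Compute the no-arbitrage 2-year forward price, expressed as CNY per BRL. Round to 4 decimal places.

1.6876

T = 2 years.
BRL accumulates by e^(0.0673×2) = 1.1440791.
Growth of 1 CNY over T: e^(0.0190×2) = 1.0387312.
CIP: F = S · (grow BRL)/(grow CNY) = 0.538 × 1.1440791/1.0387312 = 0.5925638 BRL per CNY.
Invert for CNY per BRL: 1 / 0.5925638 = 1.6876.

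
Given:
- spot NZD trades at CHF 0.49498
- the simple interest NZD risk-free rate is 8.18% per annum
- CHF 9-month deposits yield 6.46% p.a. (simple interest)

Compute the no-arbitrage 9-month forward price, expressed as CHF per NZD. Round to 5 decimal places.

0.48896

T = 9/12 years.
Growth of 1 CHF over T: 1 + 0.0646×9/12 = 1.048450.
NZD accumulates by 1 + 0.0818×9/12 = 1.061350.
So F = 0.49498 × 1.048450 / 1.061350 = 0.4889638 (CHF/NZD).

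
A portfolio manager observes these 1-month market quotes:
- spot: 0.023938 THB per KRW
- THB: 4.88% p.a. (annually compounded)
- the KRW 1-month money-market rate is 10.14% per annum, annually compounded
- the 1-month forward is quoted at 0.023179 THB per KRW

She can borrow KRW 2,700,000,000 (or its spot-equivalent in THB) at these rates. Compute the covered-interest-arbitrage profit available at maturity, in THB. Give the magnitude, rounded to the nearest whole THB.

THB 1,800,703

T = 1/12 years.
Keep in KRW, deliver into the forward: 2,700,000,000·1.0080809845·0.023179 = THB 63,089,034.68.
Swap to THB now, deposit: 2,700,000,000·0.023938·1.0039784476 = THB 64,889,737.41.
The quoted forward undervalues KRW, so borrow KRW, convert to THB at spot, deposit the THB at 4.88%, and buy KRW forward at 0.023179 to cover the loan.
Profit = 64,889,737.41 − 63,089,034.68 = THB 1,800,703.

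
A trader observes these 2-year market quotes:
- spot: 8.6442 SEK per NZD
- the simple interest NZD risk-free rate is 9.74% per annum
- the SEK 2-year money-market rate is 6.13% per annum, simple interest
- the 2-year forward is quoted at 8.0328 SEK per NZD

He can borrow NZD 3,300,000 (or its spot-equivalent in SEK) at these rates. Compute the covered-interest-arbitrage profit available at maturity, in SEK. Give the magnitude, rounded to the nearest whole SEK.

T = 2 years.
Route A — deposit NZD, sell forward: 3,300,000 × 1.194800 × 8.0328 = SEK 31,672,045.15.
Route B — convert at spot, deposit SEK: 3,300,000 × 8.6442 × 1.122600 = SEK 32,023,130.44.
The quoted forward undervalues NZD, so borrow NZD, convert to SEK at spot, deposit the SEK at 6.13%, and buy NZD forward at 8.0328 to cover the loan.
The gap between the two covered legs is SEK 351,085.

SEK 351,085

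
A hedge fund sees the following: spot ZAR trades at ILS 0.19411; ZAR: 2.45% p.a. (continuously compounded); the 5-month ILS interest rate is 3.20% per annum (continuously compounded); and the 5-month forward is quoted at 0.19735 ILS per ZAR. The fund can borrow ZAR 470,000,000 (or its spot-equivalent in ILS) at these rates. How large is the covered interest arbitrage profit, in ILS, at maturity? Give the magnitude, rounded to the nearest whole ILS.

ILS 1,249,950

T = 5/12 years.
Keep in ZAR, deliver into the forward: 470,000,000·1.0102606161·0.19735 = ILS 93,706,218.32.
Swap to ILS now, deposit: 470,000,000·0.19411·1.0134226186 = ILS 92,456,268.31.
The quoted forward overvalues ZAR, so borrow ILS, buy ZAR at spot, deposit the ZAR at 2.45%, and sell the proceeds forward at 0.19735.
The gap between the two covered legs is ILS 1,249,950.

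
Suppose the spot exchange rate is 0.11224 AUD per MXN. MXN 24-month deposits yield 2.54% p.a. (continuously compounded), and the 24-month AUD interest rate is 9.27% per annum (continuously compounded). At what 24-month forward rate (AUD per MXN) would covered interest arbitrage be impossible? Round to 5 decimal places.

T = 2 years.
AUD growth factor: e^(0.0927×2) = 1.2036998.
MXN growth factor: e^(0.0254×2) = 1.0521124.
So F = 0.11224 × 1.2036998 / 1.0521124 = 0.1284114 (AUD/MXN).

0.12841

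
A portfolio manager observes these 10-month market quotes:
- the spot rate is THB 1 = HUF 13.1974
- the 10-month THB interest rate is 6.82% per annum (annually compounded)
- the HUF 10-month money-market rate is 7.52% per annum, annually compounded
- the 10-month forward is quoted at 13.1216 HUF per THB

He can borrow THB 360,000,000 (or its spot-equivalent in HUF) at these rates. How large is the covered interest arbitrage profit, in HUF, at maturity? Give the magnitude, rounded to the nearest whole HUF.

T = 10/12 years.
Invest the THB and cover forward: 360,000,000 × 1.05651859389 × 13.1216 = HUF 4,990,757,177.37.
Convert at spot and invest in HUF: 360,000,000 × 13.1974 × 1.062284993545 = HUF 5,046,983,990.57.
The quoted forward undervalues THB, so borrow THB, convert to HUF at spot, deposit the HUF at 7.52%, and buy THB forward at 13.1216 to cover the loan.
The gap between the two covered legs is HUF 56,226,813.

HUF 56,226,813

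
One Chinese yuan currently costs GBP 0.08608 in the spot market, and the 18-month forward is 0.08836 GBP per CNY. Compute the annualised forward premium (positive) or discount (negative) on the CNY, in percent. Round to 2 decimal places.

+1.77%

T = 18/12 years.
CNY trades forward at +2.64870% vs spot over the period.
Annualise by dividing by T: 0.0264870 / (18/12) = 0.017658 → 1.77%.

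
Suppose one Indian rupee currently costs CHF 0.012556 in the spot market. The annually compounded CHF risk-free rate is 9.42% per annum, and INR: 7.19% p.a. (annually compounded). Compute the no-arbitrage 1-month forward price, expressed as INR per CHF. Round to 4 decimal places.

79.5067

T = 1/12 years.
CHF growth factor: (1 + 0.0942)^(1/12) = 1.00753017.
Growth of 1 INR over T: (1 + 0.0719)^(1/12) = 1.00580284.
So F = 0.012556 × 1.00753017 / 1.00580284 = 0.012577563 (CHF/INR).
Invert for INR per CHF: 1 / 0.012577563 = 79.5067.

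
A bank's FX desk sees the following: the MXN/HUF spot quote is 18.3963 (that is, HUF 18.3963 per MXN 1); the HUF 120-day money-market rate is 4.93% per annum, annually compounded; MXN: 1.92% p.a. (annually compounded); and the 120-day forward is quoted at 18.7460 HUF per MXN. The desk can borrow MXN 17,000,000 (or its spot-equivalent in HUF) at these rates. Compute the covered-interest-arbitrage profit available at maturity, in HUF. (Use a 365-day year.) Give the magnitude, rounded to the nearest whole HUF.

HUF 2,956,428

T = 120/365 years.
Route A — deposit MXN, sell forward: 17,000,000 × 1.00627208272 × 18.7460 = HUF 320,680,799.87.
Route B — convert at spot, deposit HUF: 17,000,000 × 18.3963 × 1.01594717099 = HUF 317,724,372.01.
The quoted forward overvalues MXN, so borrow HUF, buy MXN at spot, deposit the MXN at 1.92%, and sell the proceeds forward at 18.7460.
Profit = 320,680,799.87 − 317,724,372.01 = HUF 2,956,428.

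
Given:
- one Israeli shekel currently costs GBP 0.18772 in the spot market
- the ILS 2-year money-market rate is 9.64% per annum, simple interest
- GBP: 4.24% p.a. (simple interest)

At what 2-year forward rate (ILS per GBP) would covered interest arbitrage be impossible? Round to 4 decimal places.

5.8574

T = 2 years.
GBP accumulates by 1 + 0.0424×2 = 1.084800.
Growth of 1 ILS over T: 1 + 0.0964×2 = 1.192800.
So F = 0.18772 × 1.084800 / 1.192800 = 0.1707232 (GBP/ILS).
Quoted the other way: 1/0.1707232 = 5.8574 ILS per GBP.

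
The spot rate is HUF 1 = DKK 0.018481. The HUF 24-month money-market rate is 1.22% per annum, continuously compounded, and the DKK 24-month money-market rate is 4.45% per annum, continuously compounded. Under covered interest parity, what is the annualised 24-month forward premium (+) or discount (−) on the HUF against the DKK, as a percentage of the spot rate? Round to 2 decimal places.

T = 2 years.
F = S · g_DKK/g_HUF = 0.018481 × 1.0930807/1.0247001 = 0.019714280.
Annualised premium = (F − S)/S × (1/T) = (0.019714280 − 0.018481)/0.018481 ÷ 2 = 3.34%.

+3.34%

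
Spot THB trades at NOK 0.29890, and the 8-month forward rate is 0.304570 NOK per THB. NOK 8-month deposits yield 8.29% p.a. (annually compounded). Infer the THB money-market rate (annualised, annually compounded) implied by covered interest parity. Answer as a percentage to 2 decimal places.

5.28%

T = 8/12 years.
F/S = 0.30457/0.2989 = 1.0189696 = (growth of NOK) / (growth of THB).
NOK growth factor: (1 + 0.0829)^(8/12) = 1.0545299.
Hence g_THB = 1.0348983.
r = 1.0348983^(12/8) − 1 = 0.052802 → 5.28%.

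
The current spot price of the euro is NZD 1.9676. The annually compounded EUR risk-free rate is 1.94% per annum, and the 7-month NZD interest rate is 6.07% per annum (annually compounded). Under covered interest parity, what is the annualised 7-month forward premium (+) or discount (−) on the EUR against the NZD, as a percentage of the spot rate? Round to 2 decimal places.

+4.02%

T = 7/12 years.
CIP forward (NZD per EUR) = 1.9676 × 1.0349729/1.0112713 = 2.0137155.
(F − S)/S ÷ T = (2.0137155 − 1.9676)/1.9676/(7/12) = 0.040178 → 4.02%.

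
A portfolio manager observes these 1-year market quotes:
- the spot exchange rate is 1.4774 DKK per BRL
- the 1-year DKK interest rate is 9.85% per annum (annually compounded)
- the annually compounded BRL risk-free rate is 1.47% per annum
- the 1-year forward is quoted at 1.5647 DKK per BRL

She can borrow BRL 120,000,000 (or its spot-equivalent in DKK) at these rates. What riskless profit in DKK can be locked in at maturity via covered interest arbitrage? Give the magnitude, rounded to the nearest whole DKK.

T = 1 year.
Keep in BRL, deliver into the forward: 120,000,000·1.014700·1.5647 = DKK 190,524,130.80.
Swap to DKK now, deposit: 120,000,000·1.4774·1.098500 = DKK 194,750,868.00.
The quoted forward undervalues BRL, so borrow BRL, convert to DKK at spot, deposit the DKK at 9.85%, and buy BRL forward at 1.5647 to cover the loan.
Arbitrage profit = |190,524,130.80 − 194,750,868.00| = DKK 4,226,737.

DKK 4,226,737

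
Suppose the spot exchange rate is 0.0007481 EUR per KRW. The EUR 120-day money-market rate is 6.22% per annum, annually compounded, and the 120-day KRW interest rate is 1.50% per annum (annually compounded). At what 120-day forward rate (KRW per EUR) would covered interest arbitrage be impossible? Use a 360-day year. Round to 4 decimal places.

1316.6194

T = 120/360 years.
EUR accumulates by (1 + 0.0622)^(120/360) = 1.0203177275.
Growth of 1 KRW over T: (1 + 0.0150)^(120/360) = 1.0049752063.
Forward (EUR per KRW) = 0.0007481 × 1.0203177275 / 1.0049752063 = 0.0007595209187.
Quoted the other way: 1/0.0007595209187 = 1316.6194 KRW per EUR.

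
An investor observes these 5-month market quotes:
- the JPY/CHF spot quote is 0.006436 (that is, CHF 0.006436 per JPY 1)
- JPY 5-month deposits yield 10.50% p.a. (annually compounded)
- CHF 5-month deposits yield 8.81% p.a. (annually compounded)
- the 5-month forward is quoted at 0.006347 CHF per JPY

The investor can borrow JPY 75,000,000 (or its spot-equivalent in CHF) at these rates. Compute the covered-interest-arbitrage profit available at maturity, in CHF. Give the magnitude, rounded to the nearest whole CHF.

T = 5/12 years.
Route A — deposit JPY, sell forward: 75,000,000 × 1.04247972 × 0.006347 = CHF 496,246.41.
Route B — convert at spot, deposit CHF: 75,000,000 × 0.006436 × 1.03580659 = CHF 499,983.84.
The quoted forward undervalues JPY, so borrow JPY, convert to CHF at spot, deposit the CHF at 8.81%, and buy JPY forward at 0.006347 to cover the loan.
Profit = 499,983.84 − 496,246.41 = CHF 3,737.

CHF 3,737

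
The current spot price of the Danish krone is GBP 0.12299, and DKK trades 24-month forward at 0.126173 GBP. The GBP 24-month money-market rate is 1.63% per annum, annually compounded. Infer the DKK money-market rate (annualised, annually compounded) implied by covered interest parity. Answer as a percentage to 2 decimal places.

0.34%

T = 2 years.
CIP gives F = S · g_GBP/g_DKK, so g_GBP/g_DKK = 0.126173/0.12299 = 1.0258802.
The GBP side grows by (1 + 0.0163)^2 = 1.0328657.
That pins the DKK growth at 1.0068093.
r = 1.0068093^(1/2) − 1 = 0.003399 → 0.34%.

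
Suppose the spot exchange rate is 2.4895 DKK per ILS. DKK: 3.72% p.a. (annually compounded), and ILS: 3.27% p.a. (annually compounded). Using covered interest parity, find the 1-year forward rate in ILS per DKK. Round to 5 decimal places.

T = 1 year.
DKK accumulates by (1 + 0.0372)^1 = 1.037200.
Growth of 1 ILS over T: (1 + 0.0327)^1 = 1.032700.
So F = 2.4895 × 1.037200 / 1.032700 = 2.500348 (DKK/ILS).
Quoted the other way: 1/2.500348 = 0.39994 ILS per DKK.

0.39994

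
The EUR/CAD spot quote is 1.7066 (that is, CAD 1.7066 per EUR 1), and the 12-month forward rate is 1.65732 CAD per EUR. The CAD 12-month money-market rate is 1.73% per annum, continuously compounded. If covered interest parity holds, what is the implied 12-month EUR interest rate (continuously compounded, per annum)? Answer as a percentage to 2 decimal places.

T = 1 year.
By CIP, F/S equals the CAD-to-EUR growth ratio: 1.65732/1.7066 = 0.9711239.
The CAD side grows by e^(0.0173×1) = 1.0174505.
Hence g_EUR = 1.0477041.
Take logs: ln 1.0477041 / 1 = 0.046601, so 4.66%.

4.66%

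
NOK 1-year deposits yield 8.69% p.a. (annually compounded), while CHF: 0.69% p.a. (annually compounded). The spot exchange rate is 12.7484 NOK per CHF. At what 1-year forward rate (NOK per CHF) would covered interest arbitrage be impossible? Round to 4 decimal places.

T = 1 year.
NOK accumulates by (1 + 0.0869)^1 = 1.086900.
CHF accumulates by (1 + 0.0069)^1 = 1.006900.
CIP: F = S · (grow NOK)/(grow CHF) = 12.7484 × 1.086900/1.006900 = 13.761283 NOK per CHF.

13.7613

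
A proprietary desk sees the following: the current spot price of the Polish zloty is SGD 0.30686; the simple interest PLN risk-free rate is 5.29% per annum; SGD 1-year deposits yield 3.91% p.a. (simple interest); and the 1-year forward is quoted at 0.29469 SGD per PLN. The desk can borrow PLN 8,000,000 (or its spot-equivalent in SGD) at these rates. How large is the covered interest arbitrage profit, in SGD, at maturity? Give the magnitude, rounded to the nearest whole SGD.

SGD 68,633

T = 1 year.
Invest the PLN and cover forward: 8,000,000 × 1.052900 × 0.29469 = SGD 2,482,232.81.
Convert at spot and invest in SGD: 8,000,000 × 0.30686 × 1.039100 = SGD 2,550,865.81.
The quoted forward undervalues PLN, so borrow PLN, convert to SGD at spot, deposit the SGD at 3.91%, and buy PLN forward at 0.29469 to cover the loan.
Profit = 2,550,865.81 − 2,482,232.81 = SGD 68,633.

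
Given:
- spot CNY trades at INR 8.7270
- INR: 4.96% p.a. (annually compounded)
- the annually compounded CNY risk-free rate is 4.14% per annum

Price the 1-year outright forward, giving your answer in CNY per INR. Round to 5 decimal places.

T = 1 year.
INR growth factor: (1 + 0.0496)^1 = 1.049600.
Growth of 1 CNY over T: (1 + 0.0414)^1 = 1.041400.
Forward (INR per CNY) = 8.727 × 1.049600 / 1.041400 = 8.795717.
Quoted the other way: 1/8.795717 = 0.11369 CNY per INR.

0.11369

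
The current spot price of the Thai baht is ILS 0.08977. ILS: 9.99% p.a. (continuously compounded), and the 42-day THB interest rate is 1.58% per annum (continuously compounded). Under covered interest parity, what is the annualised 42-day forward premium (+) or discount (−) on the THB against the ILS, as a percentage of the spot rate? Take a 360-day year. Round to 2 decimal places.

+8.45%

T = 42/360 years.
No-arbitrage forward: 0.08977 × 1.0117232 / 1.001845 = 0.09065513 ILS/THB.
Annualised premium = (F − S)/S × (1/T) = (0.09065513 − 0.08977)/0.08977 ÷ (42/360) = 8.45%.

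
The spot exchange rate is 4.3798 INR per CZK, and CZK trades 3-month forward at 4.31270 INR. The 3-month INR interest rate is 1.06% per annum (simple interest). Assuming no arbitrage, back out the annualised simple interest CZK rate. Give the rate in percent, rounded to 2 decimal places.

7.30%

T = 3/12 years.
F/S = 4.3127/4.3798 = 0.9846797 = (growth of INR) / (growth of CZK).
INR growth factor: 1 + 0.0106×3/12 = 1.002650.
That pins the CZK growth at 1.0182499.
r = (1.0182499 − 1)/(3/12) = 0.073000 → 7.30%.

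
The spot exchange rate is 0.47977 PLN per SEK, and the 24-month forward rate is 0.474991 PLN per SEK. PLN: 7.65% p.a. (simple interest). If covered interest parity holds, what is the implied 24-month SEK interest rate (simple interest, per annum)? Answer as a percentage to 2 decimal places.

8.23%

T = 2 years.
By CIP, F/S equals the PLN-to-SEK growth ratio: 0.474991/0.47977 = 0.9900390.
The PLN side grows by 1 + 0.0765×2 = 1.153000.
That pins the SEK growth at 1.1646006.
r = (1.1646006 − 1)/2 = 0.082300 → 8.23%.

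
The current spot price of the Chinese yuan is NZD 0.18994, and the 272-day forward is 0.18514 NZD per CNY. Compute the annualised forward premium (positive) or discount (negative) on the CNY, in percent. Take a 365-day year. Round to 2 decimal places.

T = 272/365 years.
CNY trades forward at -2.52711% vs spot over the period.
×(1/T) gives -3.39% p.a.

-3.39%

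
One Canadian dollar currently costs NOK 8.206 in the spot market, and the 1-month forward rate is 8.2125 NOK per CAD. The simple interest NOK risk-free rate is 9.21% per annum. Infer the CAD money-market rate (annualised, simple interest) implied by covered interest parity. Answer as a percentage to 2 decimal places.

T = 1/12 years.
F/S = 8.2125/8.206 = 1.0007921 = (growth of NOK) / (growth of CAD).
NOK growth factor: 1 + 0.0921×1/12 = 1.007675.
That pins the CAD growth at 1.0068775.
(1.0068775 − 1)/T = 0.082530, i.e. 8.25%.

8.25%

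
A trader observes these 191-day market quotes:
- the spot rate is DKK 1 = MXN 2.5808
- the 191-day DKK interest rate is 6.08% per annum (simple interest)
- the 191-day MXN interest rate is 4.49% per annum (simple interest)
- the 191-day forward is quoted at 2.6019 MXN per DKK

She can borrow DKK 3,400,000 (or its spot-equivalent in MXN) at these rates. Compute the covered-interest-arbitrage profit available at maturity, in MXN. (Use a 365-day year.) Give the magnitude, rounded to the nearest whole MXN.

T = 191/365 years.
Route A — deposit DKK, sell forward: 3,400,000 × 1.03181589 × 2.6019 = MXN 9,127,918.00.
Route B — convert at spot, deposit MXN: 3,400,000 × 2.5808 × 1.023495616 = MXN 8,980,887.45.
The quoted forward overvalues DKK, so borrow MXN, buy DKK at spot, deposit the DKK at 6.08%, and sell the proceeds forward at 2.6019.
Arbitrage profit = |9,127,918.00 − 8,980,887.45| = MXN 147,031.

MXN 147,031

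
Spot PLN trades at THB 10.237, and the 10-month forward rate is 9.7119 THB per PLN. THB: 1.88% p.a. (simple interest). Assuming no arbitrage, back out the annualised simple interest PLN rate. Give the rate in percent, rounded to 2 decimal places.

8.47%

T = 10/12 years.
By CIP, F/S equals the THB-to-PLN growth ratio: 9.7119/10.237 = 0.9487057.
The THB side grows by 1 + 0.0188×10/12 = 1.0156667.
Hence g_PLN = 1.0705814.
r = (1.0705814 − 1)/(10/12) = 0.084698 → 8.47%.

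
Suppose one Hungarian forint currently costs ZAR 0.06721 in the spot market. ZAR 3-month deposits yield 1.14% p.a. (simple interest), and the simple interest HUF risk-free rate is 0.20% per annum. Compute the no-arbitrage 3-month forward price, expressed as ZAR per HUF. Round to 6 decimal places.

0.067368

T = 3/12 years.
Growth of 1 ZAR over T: 1 + 0.0114×3/12 = 1.002850.
HUF accumulates by 1 + 0.0020×3/12 = 1.000500.
Forward (ZAR per HUF) = 0.06721 × 1.002850 / 1.000500 = 0.06736786.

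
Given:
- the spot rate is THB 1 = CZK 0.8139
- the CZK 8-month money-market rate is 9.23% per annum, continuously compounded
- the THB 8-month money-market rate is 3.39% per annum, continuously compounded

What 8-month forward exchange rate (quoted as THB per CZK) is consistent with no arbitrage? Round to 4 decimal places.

1.1817

T = 8/12 years.
Growth of 1 CZK over T: e^(0.0923×8/12) = 1.0634659.
THB accumulates by e^(0.0339×8/12) = 1.0228573.
So F = 0.8139 × 1.0634659 / 1.0228573 = 0.8462128 (CZK/THB).
Invert for THB per CZK: 1 / 0.8462128 = 1.1817.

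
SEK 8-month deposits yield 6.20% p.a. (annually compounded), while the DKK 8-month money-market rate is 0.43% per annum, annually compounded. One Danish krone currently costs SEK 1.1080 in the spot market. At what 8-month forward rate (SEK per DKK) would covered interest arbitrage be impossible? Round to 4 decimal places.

1.1500

T = 8/12 years.
SEK accumulates by (1 + 0.0620)^(8/12) = 1.0409176.
DKK accumulates by (1 + 0.0043)^(8/12) = 1.0028646.
So F = 1.108 × 1.0409176 / 1.0028646 = 1.150042 (SEK/DKK).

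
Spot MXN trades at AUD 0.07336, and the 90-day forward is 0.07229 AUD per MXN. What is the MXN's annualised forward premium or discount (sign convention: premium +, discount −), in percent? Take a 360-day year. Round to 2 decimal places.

-5.83%

T = 90/360 years.
(F − S)/S = (0.07229 − 0.07336)/0.07336 = -0.0145856.
Annualise by dividing by T: -0.0145856 / (90/360) = -0.058342 → -5.83%.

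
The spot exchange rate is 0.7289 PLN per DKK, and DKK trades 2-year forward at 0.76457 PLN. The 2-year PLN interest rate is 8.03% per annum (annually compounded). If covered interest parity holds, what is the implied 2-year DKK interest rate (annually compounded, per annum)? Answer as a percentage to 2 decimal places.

5.48%

T = 2 years.
CIP gives F = S · g_PLN/g_DKK, so g_PLN/g_DKK = 0.76457/0.7289 = 1.0489368.
The PLN side grows by (1 + 0.0803)^2 = 1.1670481.
Hence g_DKK = 1.112601.
r = 1.112601^(1/2) − 1 = 0.054799 → 5.48%.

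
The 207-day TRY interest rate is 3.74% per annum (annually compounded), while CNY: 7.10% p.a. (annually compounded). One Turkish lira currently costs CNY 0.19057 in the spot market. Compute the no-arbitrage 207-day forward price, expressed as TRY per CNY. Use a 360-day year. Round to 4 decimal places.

5.1521

T = 207/360 years.
Growth of 1 CNY over T: (1 + 0.0710)^(207/360) = 1.040229.
Growth of 1 TRY over T: (1 + 0.0374)^(207/360) = 1.0213371.
Forward (CNY per TRY) = 0.19057 × 1.040229 / 1.0213371 = 0.1940950.
Quoted the other way: 1/0.1940950 = 5.1521 TRY per CNY.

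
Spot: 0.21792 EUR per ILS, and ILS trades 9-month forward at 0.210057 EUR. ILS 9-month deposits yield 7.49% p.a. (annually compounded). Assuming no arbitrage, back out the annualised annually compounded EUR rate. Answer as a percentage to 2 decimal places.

T = 9/12 years.
CIP gives F = S · g_EUR/g_ILS, so g_EUR/g_ILS = 0.210057/0.21792 = 0.9639180.
ILS growth factor: (1 + 0.0749)^(9/12) = 1.0556648.
Hence g_EUR = 1.0175743.
r = 1.0175743^(12/9) − 1 = 0.023501 → 2.35%.

2.35%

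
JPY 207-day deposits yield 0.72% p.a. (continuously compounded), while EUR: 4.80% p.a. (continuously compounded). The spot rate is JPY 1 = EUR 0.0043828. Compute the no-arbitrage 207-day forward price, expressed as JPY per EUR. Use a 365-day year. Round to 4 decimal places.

222.9458

T = 207/365 years.
Growth of 1 EUR over T: e^(0.0480×207/365) = 1.027595819.
JPY accumulates by e^(0.0072×207/365) = 1.004091636.
CIP: F = S · (grow EUR)/(grow JPY) = 0.0043828 × 1.027595819/1.004091636 = 0.00448539435 EUR per JPY.
Invert for JPY per EUR: 1 / 0.00448539435 = 222.9458.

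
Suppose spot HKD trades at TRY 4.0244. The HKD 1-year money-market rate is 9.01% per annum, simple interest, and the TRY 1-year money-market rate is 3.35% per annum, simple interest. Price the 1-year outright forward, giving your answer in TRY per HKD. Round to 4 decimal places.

T = 1 year.
Growth of 1 TRY over T: 1 + 0.0335×1 = 1.033500.
HKD growth factor: 1 + 0.0901×1 = 1.090100.
CIP: F = S · (grow TRY)/(grow HKD) = 4.0244 × 1.033500/1.090100 = 3.815446 TRY per HKD.

3.8154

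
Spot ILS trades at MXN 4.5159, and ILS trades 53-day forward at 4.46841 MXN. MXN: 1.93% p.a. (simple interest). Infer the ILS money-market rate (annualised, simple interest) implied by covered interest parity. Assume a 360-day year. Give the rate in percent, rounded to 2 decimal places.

9.17%

T = 53/360 years.
By CIP, F/S equals the MXN-to-ILS growth ratio: 4.46841/4.5159 = 0.9894838.
MXN growth factor: 1 + 0.0193×53/360 = 1.0028414.
Hence g_ILS = 1.0134996.
r = (1.0134996 − 1)/(53/360) = 0.091695 → 9.17%.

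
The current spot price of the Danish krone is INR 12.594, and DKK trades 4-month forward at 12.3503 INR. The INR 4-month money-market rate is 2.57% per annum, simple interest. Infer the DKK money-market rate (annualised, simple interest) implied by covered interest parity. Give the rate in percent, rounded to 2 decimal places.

T = 4/12 years.
By CIP, F/S equals the INR-to-DKK growth ratio: 12.3503/12.594 = 0.9806495.
INR growth factor: 1 + 0.0257×4/12 = 1.0085667.
Hence g_DKK = 1.0284681.
(1.0284681 − 1)/T = 0.085404, i.e. 8.54%.

8.54%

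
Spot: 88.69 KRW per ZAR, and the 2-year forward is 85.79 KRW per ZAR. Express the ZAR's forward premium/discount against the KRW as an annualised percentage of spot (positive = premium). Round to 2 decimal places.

-1.63%

T = 2 years.
Period premium: (85.79 − 88.69)/88.69 = -0.0326982.
Per annum: -0.0326982 / 2 = -0.016349 = -1.63%.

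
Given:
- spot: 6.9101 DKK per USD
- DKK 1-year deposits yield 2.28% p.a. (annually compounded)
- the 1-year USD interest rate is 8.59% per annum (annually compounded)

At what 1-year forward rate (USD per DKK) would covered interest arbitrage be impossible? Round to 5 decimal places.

T = 1 year.
Growth of 1 DKK over T: (1 + 0.0228)^1 = 1.022800.
USD accumulates by (1 + 0.0859)^1 = 1.085900.
Forward (DKK per USD) = 6.9101 × 1.022800 / 1.085900 = 6.508565.
Invert for USD per DKK: 1 / 6.508565 = 0.15364.

0.15364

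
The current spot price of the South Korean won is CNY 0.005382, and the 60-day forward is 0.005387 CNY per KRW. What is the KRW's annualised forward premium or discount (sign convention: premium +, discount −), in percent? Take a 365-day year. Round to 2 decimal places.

T = 60/365 years.
(F − S)/S = (0.005387 − 0.005382)/0.005382 = 0.0009290.
Annualise by dividing by T: 0.0009290 / (60/365) = 0.005651 → 0.57%.

+0.57%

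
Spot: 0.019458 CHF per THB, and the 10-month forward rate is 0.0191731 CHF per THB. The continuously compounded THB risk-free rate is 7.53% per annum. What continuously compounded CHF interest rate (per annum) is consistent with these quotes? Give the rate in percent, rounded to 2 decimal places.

T = 10/12 years.
F/S = 0.0191731/0.019458 = 0.9853582 = (growth of CHF) / (growth of THB).
The THB side grows by e^(0.0753×10/12) = 1.0647606.
Hence g_CHF = 1.0491706.
r = ln(1.0491706)/(10/12) = 0.057600 → 5.76%.

5.76%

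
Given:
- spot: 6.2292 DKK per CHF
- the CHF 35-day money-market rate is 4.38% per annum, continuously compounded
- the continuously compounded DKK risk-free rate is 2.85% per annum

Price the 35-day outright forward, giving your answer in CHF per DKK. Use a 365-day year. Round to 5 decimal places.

0.16077

T = 35/365 years.
Growth of 1 DKK over T: e^(0.0285×35/365) = 1.0027366.
CHF accumulates by e^(0.0438×35/365) = 1.0042088.
Forward (DKK per CHF) = 6.2292 × 1.0027366 / 1.0042088 = 6.220068.
Quoted the other way: 1/6.220068 = 0.16077 CHF per DKK.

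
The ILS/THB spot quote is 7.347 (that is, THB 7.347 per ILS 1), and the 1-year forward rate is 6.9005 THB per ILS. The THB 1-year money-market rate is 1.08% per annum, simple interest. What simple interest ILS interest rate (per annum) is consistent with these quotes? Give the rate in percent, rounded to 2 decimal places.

T = 1 year.
By CIP, F/S equals the THB-to-ILS growth ratio: 6.9005/7.347 = 0.9392269.
The THB side grows by 1 + 0.0108×1 = 1.010800.
So the ILS growth factor = 1.0762043.
r = (1.0762043 − 1)/1 = 0.076204 → 7.62%.

7.62%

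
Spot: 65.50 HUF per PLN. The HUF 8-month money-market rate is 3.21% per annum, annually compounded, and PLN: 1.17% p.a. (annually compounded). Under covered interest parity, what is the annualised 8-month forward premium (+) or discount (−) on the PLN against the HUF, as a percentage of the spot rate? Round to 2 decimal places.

+2.01%

T = 8/12 years.
No-arbitrage forward: 65.5 × 1.0212871 / 1.0077849 = 66.37756 HUF/PLN.
Annualised premium = (F − S)/S × (1/T) = (66.37756 − 65.5)/65.5 ÷ (8/12) = 2.01%.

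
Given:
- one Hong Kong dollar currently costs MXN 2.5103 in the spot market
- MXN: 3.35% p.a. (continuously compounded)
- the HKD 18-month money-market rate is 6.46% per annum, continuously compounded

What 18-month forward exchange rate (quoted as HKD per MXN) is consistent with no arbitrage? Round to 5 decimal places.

0.41738

T = 18/12 years.
MXN growth factor: e^(0.0335×18/12) = 1.0515339.
HKD accumulates by e^(0.0646×18/12) = 1.1017502.
So F = 2.5103 × 1.0515339 / 1.1017502 = 2.395884 (MXN/HKD).
Quoted the other way: 1/2.395884 = 0.41738 HKD per MXN.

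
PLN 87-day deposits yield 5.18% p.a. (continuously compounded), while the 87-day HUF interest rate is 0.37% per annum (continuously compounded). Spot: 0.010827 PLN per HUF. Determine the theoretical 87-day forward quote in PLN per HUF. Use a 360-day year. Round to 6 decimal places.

0.010954

T = 87/360 years.
Growth of 1 PLN over T: e^(0.0518×87/360) = 1.012597.
Growth of 1 HUF over T: e^(0.0037×87/360) = 1.0008946.
CIP: F = S · (grow PLN)/(grow HUF) = 0.010827 × 1.012597/1.0008946 = 0.01095359 PLN per HUF.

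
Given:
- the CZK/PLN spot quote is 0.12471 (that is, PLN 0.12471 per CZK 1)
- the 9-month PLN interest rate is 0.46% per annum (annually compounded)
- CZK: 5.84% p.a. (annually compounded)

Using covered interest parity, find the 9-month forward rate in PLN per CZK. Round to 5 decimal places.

0.11992

T = 9/12 years.
Growth of 1 PLN over T: (1 + 0.0046)^(9/12) = 1.003448.
CZK growth factor: (1 + 0.0584)^(9/12) = 1.0434878.
So F = 0.12471 × 1.003448 / 1.0434878 = 0.1199247 (PLN/CZK).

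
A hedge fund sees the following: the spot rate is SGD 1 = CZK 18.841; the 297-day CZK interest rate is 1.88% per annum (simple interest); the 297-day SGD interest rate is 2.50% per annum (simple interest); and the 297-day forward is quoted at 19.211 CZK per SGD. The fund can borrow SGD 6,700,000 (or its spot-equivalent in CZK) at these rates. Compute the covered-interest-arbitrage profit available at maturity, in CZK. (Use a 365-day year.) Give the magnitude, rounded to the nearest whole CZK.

CZK 3,166,274

T = 297/365 years.
Invest the SGD and cover forward: 6,700,000 × 1.02034246575 × 19.211 = CZK 131,332,054.03.
Convert at spot and invest in CZK: 6,700,000 × 18.841 × 1.01529753425 = CZK 128,165,779.65.
The quoted forward overvalues SGD, so borrow CZK, buy SGD at spot, deposit the SGD at 2.50%, and sell the proceeds forward at 19.211.
Profit = 131,332,054.03 − 128,165,779.65 = CZK 3,166,274.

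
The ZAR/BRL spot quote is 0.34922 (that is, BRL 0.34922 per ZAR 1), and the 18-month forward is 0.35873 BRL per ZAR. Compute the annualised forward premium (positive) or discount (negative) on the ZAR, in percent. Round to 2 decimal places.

+1.82%

T = 18/12 years.
ZAR trades forward at +2.72321% vs spot over the period.
×(1/T) gives 1.82% p.a.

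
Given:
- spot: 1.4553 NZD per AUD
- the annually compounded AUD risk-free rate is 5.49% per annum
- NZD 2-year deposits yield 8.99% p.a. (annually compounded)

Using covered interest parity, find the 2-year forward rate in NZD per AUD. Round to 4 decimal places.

1.5535

T = 2 years.
Growth of 1 NZD over T: (1 + 0.0899)^2 = 1.187882.
AUD accumulates by (1 + 0.0549)^2 = 1.112814.
CIP: F = S · (grow NZD)/(grow AUD) = 1.4553 × 1.187882/1.112814 = 1.553471 NZD per AUD.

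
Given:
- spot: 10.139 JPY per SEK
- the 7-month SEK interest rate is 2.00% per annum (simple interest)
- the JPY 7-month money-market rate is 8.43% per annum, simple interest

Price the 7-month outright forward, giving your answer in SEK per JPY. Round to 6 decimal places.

0.095103

T = 7/12 years.
JPY growth factor: 1 + 0.0843×7/12 = 1.049175.
Growth of 1 SEK over T: 1 + 0.0200×7/12 = 1.0116667.
Forward (JPY per SEK) = 10.139 × 1.049175 / 1.0116667 = 10.51491.
Invert for SEK per JPY: 1 / 10.51491 = 0.095103.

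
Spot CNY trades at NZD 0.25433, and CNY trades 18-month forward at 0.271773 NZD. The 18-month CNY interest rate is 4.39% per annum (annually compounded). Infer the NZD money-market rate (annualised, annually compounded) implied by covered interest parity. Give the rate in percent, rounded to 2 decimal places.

9.11%

T = 18/12 years.
F/S = 0.271773/0.25433 = 1.0685841 = (growth of NZD) / (growth of CNY).
The CNY side grows by (1 + 0.0439)^(18/12) = 1.0665675.
Hence g_NZD = 1.1397171.
Annualise: 1.1397171^(12/18) − 1 = 0.091100 = 9.11%.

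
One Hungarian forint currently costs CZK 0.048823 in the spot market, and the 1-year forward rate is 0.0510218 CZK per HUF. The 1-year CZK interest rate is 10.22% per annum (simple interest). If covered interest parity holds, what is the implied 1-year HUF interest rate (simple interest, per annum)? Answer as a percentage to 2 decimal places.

T = 1 year.
By CIP, F/S equals the CZK-to-HUF growth ratio: 0.0510218/0.048823 = 1.0450362.
The CZK side grows by 1 + 0.1022×1 = 1.102200.
That pins the HUF growth at 1.0547003.
(1.0547003 − 1)/T = 0.054700, i.e. 5.47%.

5.47%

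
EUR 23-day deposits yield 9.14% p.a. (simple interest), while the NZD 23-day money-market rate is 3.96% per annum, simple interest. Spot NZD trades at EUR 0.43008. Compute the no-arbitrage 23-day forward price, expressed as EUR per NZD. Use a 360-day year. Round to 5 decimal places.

0.43150

T = 23/360 years.
EUR accumulates by 1 + 0.0914×23/360 = 1.0058394.
NZD growth factor: 1 + 0.0396×23/360 = 1.002530.
CIP: F = S · (grow EUR)/(grow NZD) = 0.43008 × 1.0058394/1.002530 = 0.4314997 EUR per NZD.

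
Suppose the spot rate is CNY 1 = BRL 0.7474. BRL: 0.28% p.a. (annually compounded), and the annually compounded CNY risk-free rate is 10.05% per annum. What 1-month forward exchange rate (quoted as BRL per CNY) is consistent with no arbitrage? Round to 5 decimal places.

0.74163

T = 1/12 years.
BRL growth factor: (1 + 0.0028)^(1/12) = 1.000233.
Growth of 1 CNY over T: (1 + 0.1005)^(1/12) = 1.0080123.
Forward (BRL per CNY) = 0.7474 × 1.000233 / 1.0080123 = 0.7416320.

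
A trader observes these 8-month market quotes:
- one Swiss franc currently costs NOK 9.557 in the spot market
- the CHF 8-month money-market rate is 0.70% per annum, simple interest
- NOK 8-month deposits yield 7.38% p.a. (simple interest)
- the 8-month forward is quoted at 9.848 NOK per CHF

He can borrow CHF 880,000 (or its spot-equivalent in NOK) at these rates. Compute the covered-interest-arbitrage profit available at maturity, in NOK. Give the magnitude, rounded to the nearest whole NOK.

T = 8/12 years.
Keep in CHF, deliver into the forward: 880,000·1.004666667·9.848 = NOK 8,706,682.46.
Swap to NOK now, deposit: 880,000·9.557·1.049200 = NOK 8,823,939.87.
The quoted forward undervalues CHF, so borrow CHF, convert to NOK at spot, deposit the NOK at 7.38%, and buy CHF forward at 9.848 to cover the loan.
Profit = 8,823,939.87 − 8,706,682.46 = NOK 117,257.

NOK 117,257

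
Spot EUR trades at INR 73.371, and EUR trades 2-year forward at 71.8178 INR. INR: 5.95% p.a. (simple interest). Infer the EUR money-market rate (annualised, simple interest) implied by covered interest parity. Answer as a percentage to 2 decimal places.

7.16%

T = 2 years.
By CIP, F/S equals the INR-to-EUR growth ratio: 71.8178/73.371 = 0.9788309.
The INR side grows by 1 + 0.0595×2 = 1.119000.
So the EUR growth factor = 1.1432005.
r = (1.1432005 − 1)/2 = 0.071600 → 7.16%.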